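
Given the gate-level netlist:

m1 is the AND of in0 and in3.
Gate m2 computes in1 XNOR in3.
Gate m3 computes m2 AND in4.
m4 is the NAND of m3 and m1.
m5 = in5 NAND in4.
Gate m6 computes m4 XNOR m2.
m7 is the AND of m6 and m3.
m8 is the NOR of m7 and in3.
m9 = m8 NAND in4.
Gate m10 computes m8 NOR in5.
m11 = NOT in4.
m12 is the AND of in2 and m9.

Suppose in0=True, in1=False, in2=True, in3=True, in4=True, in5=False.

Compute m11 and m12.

m1 = in0 AND in3 = True AND True = True
m2 = in1 XNOR in3 = False XNOR True = False
m3 = m2 AND in4 = False AND True = False
m4 = m3 NAND m1 = False NAND True = True
m6 = m4 XNOR m2 = True XNOR False = False
m7 = m6 AND m3 = False AND False = False
m8 = m7 NOR in3 = False NOR True = False
m9 = m8 NAND in4 = False NAND True = True
m11 = NOT in4 = NOT True = False
m12 = in2 AND m9 = True AND True = True

m11 = False, m12 = True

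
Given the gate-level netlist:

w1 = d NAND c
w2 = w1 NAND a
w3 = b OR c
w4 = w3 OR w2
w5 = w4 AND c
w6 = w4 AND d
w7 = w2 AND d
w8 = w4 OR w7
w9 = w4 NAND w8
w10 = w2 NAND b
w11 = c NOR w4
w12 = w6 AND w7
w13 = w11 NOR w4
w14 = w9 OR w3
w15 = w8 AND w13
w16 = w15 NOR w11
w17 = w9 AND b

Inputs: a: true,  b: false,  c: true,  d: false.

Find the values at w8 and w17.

w1 = d NAND c = false NAND true = true
w2 = w1 NAND a = true NAND true = false
w3 = b OR c = false OR true = true
w4 = w3 OR w2 = true OR false = true
w7 = w2 AND d = false AND false = false
w8 = w4 OR w7 = true OR false = true
w9 = w4 NAND w8 = true NAND true = false
w17 = w9 AND b = false AND false = false

w8 = true, w17 = false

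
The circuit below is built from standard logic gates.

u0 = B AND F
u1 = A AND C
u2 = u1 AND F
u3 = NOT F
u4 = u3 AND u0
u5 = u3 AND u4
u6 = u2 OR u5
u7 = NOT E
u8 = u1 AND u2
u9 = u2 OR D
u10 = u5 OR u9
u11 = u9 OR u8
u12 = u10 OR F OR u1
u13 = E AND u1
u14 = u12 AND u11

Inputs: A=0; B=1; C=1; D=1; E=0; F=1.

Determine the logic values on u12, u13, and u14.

u12 = 1  u13 = 0  u14 = 1

u0 = B AND F = 1 AND 1 = 1
u1 = A AND C = 0 AND 1 = 0
u2 = u1 AND F = 0 AND 1 = 0
u3 = NOT F = NOT 1 = 0
u4 = u3 AND u0 = 0 AND 1 = 0
u5 = u3 AND u4 = 0 AND 0 = 0
u8 = u1 AND u2 = 0 AND 0 = 0
u9 = u2 OR D = 0 OR 1 = 1
u10 = u5 OR u9 = 0 OR 1 = 1
u11 = u9 OR u8 = 1 OR 0 = 1
u12 = u10 OR F OR u1 = 1 OR 1 OR 0 = 1
u13 = E AND u1 = 0 AND 0 = 0
u14 = u12 AND u11 = 1 AND 1 = 1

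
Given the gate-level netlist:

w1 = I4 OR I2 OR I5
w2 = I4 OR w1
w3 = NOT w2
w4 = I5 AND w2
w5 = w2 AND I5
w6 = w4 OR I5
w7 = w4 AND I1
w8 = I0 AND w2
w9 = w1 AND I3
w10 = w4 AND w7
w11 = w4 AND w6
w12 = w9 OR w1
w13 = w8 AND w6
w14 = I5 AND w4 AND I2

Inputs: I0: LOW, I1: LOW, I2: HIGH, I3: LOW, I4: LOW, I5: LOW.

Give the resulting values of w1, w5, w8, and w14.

w1 = HIGH, w5 = LOW, w8 = LOW, w14 = LOW

w1 = I4 OR I2 OR I5 = LOW OR HIGH OR LOW = HIGH
w2 = I4 OR w1 = LOW OR HIGH = HIGH
w4 = I5 AND w2 = LOW AND HIGH = LOW
w5 = w2 AND I5 = HIGH AND LOW = LOW
w8 = I0 AND w2 = LOW AND HIGH = LOW
w14 = I5 AND w4 AND I2 = LOW AND LOW AND HIGH = LOW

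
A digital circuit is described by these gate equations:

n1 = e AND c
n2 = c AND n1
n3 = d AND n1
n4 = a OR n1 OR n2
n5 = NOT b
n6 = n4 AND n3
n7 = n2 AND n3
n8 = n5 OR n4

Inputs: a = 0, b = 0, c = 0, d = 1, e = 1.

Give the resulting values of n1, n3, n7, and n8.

n1 = 0, n3 = 0, n7 = 0, n8 = 1

n1 = e AND c = 1 AND 0 = 0
n2 = c AND n1 = 0 AND 0 = 0
n3 = d AND n1 = 1 AND 0 = 0
n4 = a OR n1 OR n2 = 0 OR 0 OR 0 = 0
n5 = NOT b = NOT 0 = 1
n7 = n2 AND n3 = 0 AND 0 = 0
n8 = n5 OR n4 = 1 OR 0 = 1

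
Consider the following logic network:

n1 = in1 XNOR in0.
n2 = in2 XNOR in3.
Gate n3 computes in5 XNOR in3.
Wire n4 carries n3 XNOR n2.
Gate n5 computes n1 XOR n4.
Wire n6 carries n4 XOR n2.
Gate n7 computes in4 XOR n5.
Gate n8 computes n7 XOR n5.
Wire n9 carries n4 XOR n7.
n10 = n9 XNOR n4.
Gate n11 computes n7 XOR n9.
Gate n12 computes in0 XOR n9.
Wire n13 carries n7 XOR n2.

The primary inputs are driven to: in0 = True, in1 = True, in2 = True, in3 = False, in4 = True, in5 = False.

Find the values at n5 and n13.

n1 = in1 XNOR in0 = True XNOR True = True
n2 = in2 XNOR in3 = True XNOR False = False
n3 = in5 XNOR in3 = False XNOR False = True
n4 = n3 XNOR n2 = True XNOR False = False
n5 = n1 XOR n4 = True XOR False = True
n7 = in4 XOR n5 = True XOR True = False
n13 = n7 XOR n2 = False XOR False = False

n5 = True; n13 = False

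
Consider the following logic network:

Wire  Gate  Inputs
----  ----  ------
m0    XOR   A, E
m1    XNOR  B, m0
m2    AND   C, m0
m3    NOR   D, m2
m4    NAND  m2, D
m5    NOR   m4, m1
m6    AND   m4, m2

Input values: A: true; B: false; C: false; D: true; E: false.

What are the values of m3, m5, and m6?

m0 = A XOR E = true XOR false = true
m1 = B XNOR m0 = false XNOR true = false
m2 = C AND m0 = false AND true = false
m3 = D NOR m2 = true NOR false = false
m4 = m2 NAND D = false NAND true = true
m5 = m4 NOR m1 = true NOR false = false
m6 = m4 AND m2 = true AND false = false

m3 = false, m5 = false, m6 = false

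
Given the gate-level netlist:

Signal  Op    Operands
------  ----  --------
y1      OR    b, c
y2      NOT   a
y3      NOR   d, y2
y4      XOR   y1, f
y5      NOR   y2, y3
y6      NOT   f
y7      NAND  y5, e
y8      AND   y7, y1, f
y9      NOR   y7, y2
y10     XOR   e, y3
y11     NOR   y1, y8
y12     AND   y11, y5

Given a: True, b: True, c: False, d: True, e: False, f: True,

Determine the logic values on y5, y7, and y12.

y1 = b OR c = True OR False = True
y2 = NOT a = NOT True = False
y3 = d NOR y2 = True NOR False = False
y5 = y2 NOR y3 = False NOR False = True
y7 = y5 NAND e = True NAND False = True
y8 = y7 AND y1 AND f = True AND True AND True = True
y11 = y1 NOR y8 = True NOR True = False
y12 = y11 AND y5 = False AND True = False

y5 = True, y7 = True, y12 = False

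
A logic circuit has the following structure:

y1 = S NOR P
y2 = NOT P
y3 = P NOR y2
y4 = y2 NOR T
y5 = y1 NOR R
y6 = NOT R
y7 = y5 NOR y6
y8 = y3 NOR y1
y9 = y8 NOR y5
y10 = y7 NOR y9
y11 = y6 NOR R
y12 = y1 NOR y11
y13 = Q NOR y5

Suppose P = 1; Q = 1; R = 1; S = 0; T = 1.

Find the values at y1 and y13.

y1 = S NOR P = 0 NOR 1 = 0
y5 = y1 NOR R = 0 NOR 1 = 0
y13 = Q NOR y5 = 1 NOR 0 = 0

y1 = 0; y13 = 0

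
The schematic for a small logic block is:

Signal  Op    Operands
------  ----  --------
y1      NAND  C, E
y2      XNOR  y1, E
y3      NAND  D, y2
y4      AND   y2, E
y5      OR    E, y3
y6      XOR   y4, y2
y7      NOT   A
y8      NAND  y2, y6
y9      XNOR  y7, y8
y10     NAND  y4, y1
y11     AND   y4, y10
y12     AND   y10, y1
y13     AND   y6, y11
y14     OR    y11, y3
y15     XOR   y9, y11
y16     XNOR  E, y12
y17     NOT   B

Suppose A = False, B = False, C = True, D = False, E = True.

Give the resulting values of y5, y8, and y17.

y5 = True  y8 = True  y17 = True

y1 = C NAND E = True NAND True = False
y2 = y1 XNOR E = False XNOR True = False
y3 = D NAND y2 = False NAND False = True
y4 = y2 AND E = False AND True = False
y5 = E OR y3 = True OR True = True
y6 = y4 XOR y2 = False XOR False = False
y8 = y2 NAND y6 = False NAND False = True
y17 = NOT B = NOT False = True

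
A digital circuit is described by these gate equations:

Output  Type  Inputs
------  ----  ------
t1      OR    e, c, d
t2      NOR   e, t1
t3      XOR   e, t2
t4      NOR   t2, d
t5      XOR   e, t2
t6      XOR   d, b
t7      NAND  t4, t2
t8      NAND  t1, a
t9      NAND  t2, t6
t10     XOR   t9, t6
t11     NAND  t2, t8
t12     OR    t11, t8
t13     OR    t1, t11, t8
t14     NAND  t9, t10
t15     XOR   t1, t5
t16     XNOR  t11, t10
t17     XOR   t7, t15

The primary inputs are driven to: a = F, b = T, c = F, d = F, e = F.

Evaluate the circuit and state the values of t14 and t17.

t14 = T; t17 = F

t1 = e OR c OR d = F OR F OR F = F
t2 = e NOR t1 = F NOR F = T
t4 = t2 NOR d = T NOR F = F
t5 = e XOR t2 = F XOR T = T
t6 = d XOR b = F XOR T = T
t7 = t4 NAND t2 = F NAND T = T
t9 = t2 NAND t6 = T NAND T = F
t10 = t9 XOR t6 = F XOR T = T
t14 = t9 NAND t10 = F NAND T = T
t15 = t1 XOR t5 = F XOR T = T
t17 = t7 XOR t15 = T XOR T = F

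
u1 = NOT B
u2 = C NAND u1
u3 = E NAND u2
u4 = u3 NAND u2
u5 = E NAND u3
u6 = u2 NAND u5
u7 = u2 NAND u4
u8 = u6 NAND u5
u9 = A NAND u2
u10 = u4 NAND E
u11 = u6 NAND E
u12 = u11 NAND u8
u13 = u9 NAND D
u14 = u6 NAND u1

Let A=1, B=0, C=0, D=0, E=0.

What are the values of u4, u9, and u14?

u1 = NOT B = NOT 0 = 1
u2 = C NAND u1 = 0 NAND 1 = 1
u3 = E NAND u2 = 0 NAND 1 = 1
u4 = u3 NAND u2 = 1 NAND 1 = 0
u5 = E NAND u3 = 0 NAND 1 = 1
u6 = u2 NAND u5 = 1 NAND 1 = 0
u9 = A NAND u2 = 1 NAND 1 = 0
u14 = u6 NAND u1 = 0 NAND 1 = 1

u4 = 0, u9 = 0, u14 = 1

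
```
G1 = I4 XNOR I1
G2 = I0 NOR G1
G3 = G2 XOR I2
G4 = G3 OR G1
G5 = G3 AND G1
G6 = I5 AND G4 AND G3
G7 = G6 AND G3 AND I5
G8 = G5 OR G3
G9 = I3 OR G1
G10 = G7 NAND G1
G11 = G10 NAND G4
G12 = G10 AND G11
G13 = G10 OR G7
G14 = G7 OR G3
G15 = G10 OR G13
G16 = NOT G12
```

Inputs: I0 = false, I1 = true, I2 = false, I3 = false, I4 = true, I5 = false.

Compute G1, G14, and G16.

G1 = I4 XNOR I1 = true XNOR true = true
G2 = I0 NOR G1 = false NOR true = false
G3 = G2 XOR I2 = false XOR false = false
G4 = G3 OR G1 = false OR true = true
G6 = I5 AND G4 AND G3 = false AND true AND false = false
G7 = G6 AND G3 AND I5 = false AND false AND false = false
G10 = G7 NAND G1 = false NAND true = true
G11 = G10 NAND G4 = true NAND true = false
G12 = G10 AND G11 = true AND false = false
G14 = G7 OR G3 = false OR false = false
G16 = NOT G12 = NOT false = true

G1 = true; G14 = false; G16 = true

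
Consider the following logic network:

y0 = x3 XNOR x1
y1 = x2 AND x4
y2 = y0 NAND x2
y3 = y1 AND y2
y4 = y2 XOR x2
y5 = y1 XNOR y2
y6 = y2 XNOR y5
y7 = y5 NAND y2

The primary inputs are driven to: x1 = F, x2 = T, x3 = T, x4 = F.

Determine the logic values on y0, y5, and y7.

y0 = F  y5 = F  y7 = T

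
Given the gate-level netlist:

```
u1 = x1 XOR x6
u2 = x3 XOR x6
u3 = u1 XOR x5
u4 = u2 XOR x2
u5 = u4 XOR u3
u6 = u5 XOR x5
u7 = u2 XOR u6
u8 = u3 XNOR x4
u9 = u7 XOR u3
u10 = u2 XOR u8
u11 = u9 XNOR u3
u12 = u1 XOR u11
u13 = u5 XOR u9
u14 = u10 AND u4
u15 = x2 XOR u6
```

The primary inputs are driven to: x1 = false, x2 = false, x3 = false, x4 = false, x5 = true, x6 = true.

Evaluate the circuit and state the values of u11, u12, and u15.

u11 = false; u12 = true; u15 = false

u1 = x1 XOR x6 = false XOR true = true
u2 = x3 XOR x6 = false XOR true = true
u3 = u1 XOR x5 = true XOR true = false
u4 = u2 XOR x2 = true XOR false = true
u5 = u4 XOR u3 = true XOR false = true
u6 = u5 XOR x5 = true XOR true = false
u7 = u2 XOR u6 = true XOR false = true
u9 = u7 XOR u3 = true XOR false = true
u11 = u9 XNOR u3 = true XNOR false = false
u12 = u1 XOR u11 = true XOR false = true
u15 = x2 XOR u6 = false XOR false = false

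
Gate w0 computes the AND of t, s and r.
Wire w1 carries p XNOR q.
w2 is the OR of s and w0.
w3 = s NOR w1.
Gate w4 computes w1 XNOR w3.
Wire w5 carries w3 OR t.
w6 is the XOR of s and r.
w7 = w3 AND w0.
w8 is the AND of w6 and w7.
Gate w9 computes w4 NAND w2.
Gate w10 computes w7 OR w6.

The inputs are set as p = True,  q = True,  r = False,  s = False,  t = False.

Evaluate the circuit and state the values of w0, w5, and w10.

w0 = t AND s AND r = False AND False AND False = False
w1 = p XNOR q = True XNOR True = True
w3 = s NOR w1 = False NOR True = False
w5 = w3 OR t = False OR False = False
w6 = s XOR r = False XOR False = False
w7 = w3 AND w0 = False AND False = False
w10 = w7 OR w6 = False OR False = False

w0 = False  w5 = False  w10 = False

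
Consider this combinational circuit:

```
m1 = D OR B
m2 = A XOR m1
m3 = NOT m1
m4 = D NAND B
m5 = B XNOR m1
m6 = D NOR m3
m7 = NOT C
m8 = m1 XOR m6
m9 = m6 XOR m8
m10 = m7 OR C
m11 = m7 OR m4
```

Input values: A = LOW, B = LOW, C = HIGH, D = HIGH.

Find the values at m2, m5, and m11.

m1 = D OR B = HIGH OR LOW = HIGH
m2 = A XOR m1 = LOW XOR HIGH = HIGH
m4 = D NAND B = HIGH NAND LOW = HIGH
m5 = B XNOR m1 = LOW XNOR HIGH = LOW
m7 = NOT C = NOT HIGH = LOW
m11 = m7 OR m4 = LOW OR HIGH = HIGH

m2 = HIGH, m5 = LOW, m11 = HIGH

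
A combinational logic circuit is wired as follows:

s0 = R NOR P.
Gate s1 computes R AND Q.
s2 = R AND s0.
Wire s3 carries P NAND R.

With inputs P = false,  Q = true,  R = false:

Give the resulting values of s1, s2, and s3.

s1 = false  s2 = false  s3 = true

s0 = R NOR P = false NOR false = true
s1 = R AND Q = false AND true = false
s2 = R AND s0 = false AND true = false
s3 = P NAND R = false NAND false = true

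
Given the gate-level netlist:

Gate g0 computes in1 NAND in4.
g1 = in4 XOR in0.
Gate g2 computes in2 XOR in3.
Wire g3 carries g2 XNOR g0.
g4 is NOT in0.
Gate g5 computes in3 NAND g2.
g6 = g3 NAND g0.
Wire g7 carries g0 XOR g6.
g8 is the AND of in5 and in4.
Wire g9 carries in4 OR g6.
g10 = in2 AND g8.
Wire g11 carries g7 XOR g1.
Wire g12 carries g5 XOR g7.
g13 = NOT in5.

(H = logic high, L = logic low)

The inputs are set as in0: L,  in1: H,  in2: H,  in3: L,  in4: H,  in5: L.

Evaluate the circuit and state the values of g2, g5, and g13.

g2 = H, g5 = H, g13 = H

g2 = in2 XOR in3 = H XOR L = H
g5 = in3 NAND g2 = L NAND H = H
g13 = NOT in5 = NOT L = H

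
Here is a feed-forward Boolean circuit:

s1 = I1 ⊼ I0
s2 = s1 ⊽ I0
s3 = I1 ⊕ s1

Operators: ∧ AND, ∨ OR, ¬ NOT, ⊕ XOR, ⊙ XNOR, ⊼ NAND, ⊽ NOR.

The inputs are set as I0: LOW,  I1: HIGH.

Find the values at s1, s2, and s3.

s1 = I1 NAND I0 = HIGH NAND LOW = HIGH
s2 = s1 NOR I0 = HIGH NOR LOW = LOW
s3 = I1 XOR s1 = HIGH XOR HIGH = LOW

s1 = HIGH; s2 = LOW; s3 = LOW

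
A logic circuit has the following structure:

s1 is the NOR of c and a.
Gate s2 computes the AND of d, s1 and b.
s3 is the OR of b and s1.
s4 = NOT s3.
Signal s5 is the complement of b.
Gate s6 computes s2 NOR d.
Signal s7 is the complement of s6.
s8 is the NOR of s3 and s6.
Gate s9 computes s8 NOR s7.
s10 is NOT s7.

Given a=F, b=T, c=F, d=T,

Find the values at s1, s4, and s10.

s1 = T  s4 = F  s10 = F

s1 = c NOR a = F NOR F = T
s2 = d AND s1 AND b = T AND T AND T = T
s3 = b OR s1 = T OR T = T
s4 = NOT s3 = NOT T = F
s6 = s2 NOR d = T NOR T = F
s7 = NOT s6 = NOT F = T
s10 = NOT s7 = NOT T = F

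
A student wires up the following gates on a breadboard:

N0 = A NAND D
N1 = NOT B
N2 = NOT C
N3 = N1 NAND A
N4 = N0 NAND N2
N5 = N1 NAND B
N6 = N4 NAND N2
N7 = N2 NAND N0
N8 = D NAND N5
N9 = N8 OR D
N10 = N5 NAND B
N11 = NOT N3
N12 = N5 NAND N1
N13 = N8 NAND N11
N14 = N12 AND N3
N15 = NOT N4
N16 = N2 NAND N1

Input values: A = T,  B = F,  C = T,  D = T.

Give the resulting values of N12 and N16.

N12 = F  N16 = T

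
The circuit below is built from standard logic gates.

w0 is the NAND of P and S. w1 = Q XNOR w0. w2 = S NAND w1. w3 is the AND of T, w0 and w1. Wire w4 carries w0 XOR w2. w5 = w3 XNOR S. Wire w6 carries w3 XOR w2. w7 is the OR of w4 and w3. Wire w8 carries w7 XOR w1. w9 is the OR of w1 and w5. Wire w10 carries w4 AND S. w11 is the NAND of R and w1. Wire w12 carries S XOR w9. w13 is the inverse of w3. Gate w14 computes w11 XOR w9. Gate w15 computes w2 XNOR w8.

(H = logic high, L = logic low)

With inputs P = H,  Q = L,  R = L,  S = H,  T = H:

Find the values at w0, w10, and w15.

w0 = P NAND S = H NAND H = L
w1 = Q XNOR w0 = L XNOR L = H
w2 = S NAND w1 = H NAND H = L
w3 = T AND w0 AND w1 = H AND L AND H = L
w4 = w0 XOR w2 = L XOR L = L
w7 = w4 OR w3 = L OR L = L
w8 = w7 XOR w1 = L XOR H = H
w10 = w4 AND S = L AND H = L
w15 = w2 XNOR w8 = L XNOR H = L

w0 = L; w10 = L; w15 = L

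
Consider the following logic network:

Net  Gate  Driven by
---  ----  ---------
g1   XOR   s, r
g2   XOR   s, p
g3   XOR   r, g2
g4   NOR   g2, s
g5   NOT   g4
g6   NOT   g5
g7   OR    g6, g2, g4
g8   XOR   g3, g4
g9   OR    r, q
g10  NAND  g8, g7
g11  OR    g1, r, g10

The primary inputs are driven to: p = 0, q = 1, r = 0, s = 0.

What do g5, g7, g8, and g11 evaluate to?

g1 = s XOR r = 0 XOR 0 = 0
g2 = s XOR p = 0 XOR 0 = 0
g3 = r XOR g2 = 0 XOR 0 = 0
g4 = g2 NOR s = 0 NOR 0 = 1
g5 = NOT g4 = NOT 1 = 0
g6 = NOT g5 = NOT 0 = 1
g7 = g6 OR g2 OR g4 = 1 OR 0 OR 1 = 1
g8 = g3 XOR g4 = 0 XOR 1 = 1
g10 = g8 NAND g7 = 1 NAND 1 = 0
g11 = g1 OR r OR g10 = 0 OR 0 OR 0 = 0

g5 = 0, g7 = 1, g8 = 1, g11 = 0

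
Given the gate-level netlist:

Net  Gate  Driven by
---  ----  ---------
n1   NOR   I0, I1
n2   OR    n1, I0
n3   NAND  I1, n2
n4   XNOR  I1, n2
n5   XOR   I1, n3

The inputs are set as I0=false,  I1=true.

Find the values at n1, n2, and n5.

n1 = false  n2 = false  n5 = false

n1 = I0 NOR I1 = false NOR true = false
n2 = n1 OR I0 = false OR false = false
n3 = I1 NAND n2 = true NAND false = true
n5 = I1 XOR n3 = true XOR true = false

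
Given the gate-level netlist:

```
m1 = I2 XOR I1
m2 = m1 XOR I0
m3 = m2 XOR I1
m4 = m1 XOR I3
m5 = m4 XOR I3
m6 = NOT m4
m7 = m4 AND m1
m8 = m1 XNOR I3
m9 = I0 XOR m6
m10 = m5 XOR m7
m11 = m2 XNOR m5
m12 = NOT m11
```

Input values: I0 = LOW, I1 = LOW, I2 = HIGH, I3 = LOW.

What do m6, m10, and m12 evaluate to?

m1 = I2 XOR I1 = HIGH XOR LOW = HIGH
m2 = m1 XOR I0 = HIGH XOR LOW = HIGH
m4 = m1 XOR I3 = HIGH XOR LOW = HIGH
m5 = m4 XOR I3 = HIGH XOR LOW = HIGH
m6 = NOT m4 = NOT HIGH = LOW
m7 = m4 AND m1 = HIGH AND HIGH = HIGH
m10 = m5 XOR m7 = HIGH XOR HIGH = LOW
m11 = m2 XNOR m5 = HIGH XNOR HIGH = HIGH
m12 = NOT m11 = NOT HIGH = LOW

m6 = LOW; m10 = LOW; m12 = LOW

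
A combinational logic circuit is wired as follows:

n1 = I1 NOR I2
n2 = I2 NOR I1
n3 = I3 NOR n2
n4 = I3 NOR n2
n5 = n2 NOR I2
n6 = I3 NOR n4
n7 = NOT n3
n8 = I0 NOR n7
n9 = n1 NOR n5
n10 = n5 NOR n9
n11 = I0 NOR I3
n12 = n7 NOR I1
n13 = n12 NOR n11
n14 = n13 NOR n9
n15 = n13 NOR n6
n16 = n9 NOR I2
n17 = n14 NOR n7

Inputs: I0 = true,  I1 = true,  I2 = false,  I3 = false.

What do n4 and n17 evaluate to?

n1 = I1 NOR I2 = true NOR false = false
n2 = I2 NOR I1 = false NOR true = false
n3 = I3 NOR n2 = false NOR false = true
n4 = I3 NOR n2 = false NOR false = true
n5 = n2 NOR I2 = false NOR false = true
n7 = NOT n3 = NOT true = false
n9 = n1 NOR n5 = false NOR true = false
n11 = I0 NOR I3 = true NOR false = false
n12 = n7 NOR I1 = false NOR true = false
n13 = n12 NOR n11 = false NOR false = true
n14 = n13 NOR n9 = true NOR false = false
n17 = n14 NOR n7 = false NOR false = true

n4 = true, n17 = true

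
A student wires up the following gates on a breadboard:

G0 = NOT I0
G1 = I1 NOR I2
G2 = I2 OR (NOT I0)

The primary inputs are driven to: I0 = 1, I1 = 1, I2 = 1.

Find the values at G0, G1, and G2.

G0 = NOT 1 = 0
G1 = 1 NOR 1 = 0
G2 = 1 OR (NOT 1) = 1

G0 = 0, G1 = 0, G2 = 1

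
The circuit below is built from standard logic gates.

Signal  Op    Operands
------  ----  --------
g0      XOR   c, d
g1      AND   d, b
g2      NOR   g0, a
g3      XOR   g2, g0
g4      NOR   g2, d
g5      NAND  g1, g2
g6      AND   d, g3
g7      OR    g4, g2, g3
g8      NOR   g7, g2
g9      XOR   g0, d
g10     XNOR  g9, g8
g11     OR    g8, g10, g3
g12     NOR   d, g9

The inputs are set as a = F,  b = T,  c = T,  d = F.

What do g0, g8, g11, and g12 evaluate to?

g0 = c XOR d = T XOR F = T
g2 = g0 NOR a = T NOR F = F
g3 = g2 XOR g0 = F XOR T = T
g4 = g2 NOR d = F NOR F = T
g7 = g4 OR g2 OR g3 = T OR F OR T = T
g8 = g7 NOR g2 = T NOR F = F
g9 = g0 XOR d = T XOR F = T
g10 = g9 XNOR g8 = T XNOR F = F
g11 = g8 OR g10 OR g3 = F OR F OR T = T
g12 = d NOR g9 = F NOR T = F

g0 = T, g8 = F, g11 = T, g12 = F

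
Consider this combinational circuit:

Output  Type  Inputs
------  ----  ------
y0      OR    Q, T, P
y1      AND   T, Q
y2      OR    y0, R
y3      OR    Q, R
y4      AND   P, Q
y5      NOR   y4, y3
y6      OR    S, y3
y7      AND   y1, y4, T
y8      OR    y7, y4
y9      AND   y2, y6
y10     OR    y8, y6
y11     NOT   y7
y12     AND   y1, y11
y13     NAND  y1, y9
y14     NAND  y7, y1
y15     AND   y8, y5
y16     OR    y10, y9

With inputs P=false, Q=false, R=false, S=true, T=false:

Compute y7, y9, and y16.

y0 = Q OR T OR P = false OR false OR false = false
y1 = T AND Q = false AND false = false
y2 = y0 OR R = false OR false = false
y3 = Q OR R = false OR false = false
y4 = P AND Q = false AND false = false
y6 = S OR y3 = true OR false = true
y7 = y1 AND y4 AND T = false AND false AND false = false
y8 = y7 OR y4 = false OR false = false
y9 = y2 AND y6 = false AND true = false
y10 = y8 OR y6 = false OR true = true
y16 = y10 OR y9 = true OR false = true

y7 = false, y9 = false, y16 = true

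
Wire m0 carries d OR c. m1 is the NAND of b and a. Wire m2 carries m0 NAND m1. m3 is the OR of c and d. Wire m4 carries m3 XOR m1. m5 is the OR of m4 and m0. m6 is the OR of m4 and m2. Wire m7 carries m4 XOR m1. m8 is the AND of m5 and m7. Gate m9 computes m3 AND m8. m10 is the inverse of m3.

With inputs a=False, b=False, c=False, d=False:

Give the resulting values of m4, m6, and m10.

m4 = True, m6 = True, m10 = True

m0 = d OR c = False OR False = False
m1 = b NAND a = False NAND False = True
m2 = m0 NAND m1 = False NAND True = True
m3 = c OR d = False OR False = False
m4 = m3 XOR m1 = False XOR True = True
m6 = m4 OR m2 = True OR True = True
m10 = NOT m3 = NOT False = True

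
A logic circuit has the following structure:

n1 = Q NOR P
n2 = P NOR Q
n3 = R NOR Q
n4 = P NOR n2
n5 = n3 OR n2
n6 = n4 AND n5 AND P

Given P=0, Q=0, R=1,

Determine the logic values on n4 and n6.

n4 = 0, n6 = 0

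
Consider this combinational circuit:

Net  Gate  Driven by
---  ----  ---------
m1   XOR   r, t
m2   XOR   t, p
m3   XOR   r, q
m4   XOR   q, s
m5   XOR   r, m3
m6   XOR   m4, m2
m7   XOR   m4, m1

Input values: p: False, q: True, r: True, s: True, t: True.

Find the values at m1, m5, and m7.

m1 = False, m5 = True, m7 = False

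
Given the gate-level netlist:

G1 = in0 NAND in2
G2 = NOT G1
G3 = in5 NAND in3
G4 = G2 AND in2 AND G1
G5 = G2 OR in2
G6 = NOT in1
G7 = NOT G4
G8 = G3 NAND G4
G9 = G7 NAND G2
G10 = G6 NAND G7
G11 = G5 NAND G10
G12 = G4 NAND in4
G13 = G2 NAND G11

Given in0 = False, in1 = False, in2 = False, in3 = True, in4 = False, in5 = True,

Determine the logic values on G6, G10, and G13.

G6 = True, G10 = False, G13 = True

G1 = in0 NAND in2 = False NAND False = True
G2 = NOT G1 = NOT True = False
G4 = G2 AND in2 AND G1 = False AND False AND True = False
G5 = G2 OR in2 = False OR False = False
G6 = NOT in1 = NOT False = True
G7 = NOT G4 = NOT False = True
G10 = G6 NAND G7 = True NAND True = False
G11 = G5 NAND G10 = False NAND False = True
G13 = G2 NAND G11 = False NAND True = True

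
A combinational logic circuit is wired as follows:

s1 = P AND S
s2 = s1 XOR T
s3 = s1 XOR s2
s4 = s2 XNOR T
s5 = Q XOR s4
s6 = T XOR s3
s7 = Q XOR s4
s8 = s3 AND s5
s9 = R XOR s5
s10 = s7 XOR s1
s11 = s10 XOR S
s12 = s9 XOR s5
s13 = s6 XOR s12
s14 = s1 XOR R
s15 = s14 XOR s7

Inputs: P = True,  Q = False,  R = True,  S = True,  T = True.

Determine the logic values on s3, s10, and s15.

s3 = True, s10 = True, s15 = False

s1 = P AND S = True AND True = True
s2 = s1 XOR T = True XOR True = False
s3 = s1 XOR s2 = True XOR False = True
s4 = s2 XNOR T = False XNOR True = False
s7 = Q XOR s4 = False XOR False = False
s10 = s7 XOR s1 = False XOR True = True
s14 = s1 XOR R = True XOR True = False
s15 = s14 XOR s7 = False XOR False = False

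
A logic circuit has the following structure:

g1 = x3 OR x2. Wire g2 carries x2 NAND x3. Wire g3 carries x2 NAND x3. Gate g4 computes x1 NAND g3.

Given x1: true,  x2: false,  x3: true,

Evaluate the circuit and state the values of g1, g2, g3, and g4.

g1 = true  g2 = true  g3 = true  g4 = false

g1 = x3 OR x2 = true OR false = true
g2 = x2 NAND x3 = false NAND true = true
g3 = x2 NAND x3 = false NAND true = true
g4 = x1 NAND g3 = true NAND true = false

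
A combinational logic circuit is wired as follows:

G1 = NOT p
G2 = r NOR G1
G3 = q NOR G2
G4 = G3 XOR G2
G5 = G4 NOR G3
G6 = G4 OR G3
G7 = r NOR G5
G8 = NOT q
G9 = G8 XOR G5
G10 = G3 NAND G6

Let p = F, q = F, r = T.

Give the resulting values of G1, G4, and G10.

G1 = NOT p = NOT F = T
G2 = r NOR G1 = T NOR T = F
G3 = q NOR G2 = F NOR F = T
G4 = G3 XOR G2 = T XOR F = T
G6 = G4 OR G3 = T OR T = T
G10 = G3 NAND G6 = T NAND T = F

G1 = T, G4 = T, G10 = F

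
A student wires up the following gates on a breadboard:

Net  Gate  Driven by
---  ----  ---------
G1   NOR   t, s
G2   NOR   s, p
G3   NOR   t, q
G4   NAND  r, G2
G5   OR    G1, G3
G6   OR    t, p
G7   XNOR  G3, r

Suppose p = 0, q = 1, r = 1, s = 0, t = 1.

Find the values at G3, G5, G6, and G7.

G3 = 0, G5 = 0, G6 = 1, G7 = 0

G1 = t NOR s = 1 NOR 0 = 0
G3 = t NOR q = 1 NOR 1 = 0
G5 = G1 OR G3 = 0 OR 0 = 0
G6 = t OR p = 1 OR 0 = 1
G7 = G3 XNOR r = 0 XNOR 1 = 0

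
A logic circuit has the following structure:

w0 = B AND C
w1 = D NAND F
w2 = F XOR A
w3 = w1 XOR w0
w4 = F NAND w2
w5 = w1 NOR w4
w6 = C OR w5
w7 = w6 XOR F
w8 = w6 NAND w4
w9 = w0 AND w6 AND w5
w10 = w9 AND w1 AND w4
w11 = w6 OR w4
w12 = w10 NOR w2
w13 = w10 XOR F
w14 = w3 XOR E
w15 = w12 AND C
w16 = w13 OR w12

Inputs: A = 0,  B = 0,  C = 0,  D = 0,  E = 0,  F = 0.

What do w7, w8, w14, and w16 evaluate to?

w7 = 0, w8 = 1, w14 = 1, w16 = 1

w0 = B AND C = 0 AND 0 = 0
w1 = D NAND F = 0 NAND 0 = 1
w2 = F XOR A = 0 XOR 0 = 0
w3 = w1 XOR w0 = 1 XOR 0 = 1
w4 = F NAND w2 = 0 NAND 0 = 1
w5 = w1 NOR w4 = 1 NOR 1 = 0
w6 = C OR w5 = 0 OR 0 = 0
w7 = w6 XOR F = 0 XOR 0 = 0
w8 = w6 NAND w4 = 0 NAND 1 = 1
w9 = w0 AND w6 AND w5 = 0 AND 0 AND 0 = 0
w10 = w9 AND w1 AND w4 = 0 AND 1 AND 1 = 0
w12 = w10 NOR w2 = 0 NOR 0 = 1
w13 = w10 XOR F = 0 XOR 0 = 0
w14 = w3 XOR E = 1 XOR 0 = 1
w16 = w13 OR w12 = 0 OR 1 = 1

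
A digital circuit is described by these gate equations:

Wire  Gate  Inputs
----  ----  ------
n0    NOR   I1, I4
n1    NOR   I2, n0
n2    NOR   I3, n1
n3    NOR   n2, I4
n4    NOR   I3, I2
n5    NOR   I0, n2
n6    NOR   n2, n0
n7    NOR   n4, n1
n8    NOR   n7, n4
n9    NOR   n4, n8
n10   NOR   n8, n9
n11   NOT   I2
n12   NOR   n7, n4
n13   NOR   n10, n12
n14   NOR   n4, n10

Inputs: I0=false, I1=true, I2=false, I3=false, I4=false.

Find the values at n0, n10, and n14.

n0 = false; n10 = true; n14 = false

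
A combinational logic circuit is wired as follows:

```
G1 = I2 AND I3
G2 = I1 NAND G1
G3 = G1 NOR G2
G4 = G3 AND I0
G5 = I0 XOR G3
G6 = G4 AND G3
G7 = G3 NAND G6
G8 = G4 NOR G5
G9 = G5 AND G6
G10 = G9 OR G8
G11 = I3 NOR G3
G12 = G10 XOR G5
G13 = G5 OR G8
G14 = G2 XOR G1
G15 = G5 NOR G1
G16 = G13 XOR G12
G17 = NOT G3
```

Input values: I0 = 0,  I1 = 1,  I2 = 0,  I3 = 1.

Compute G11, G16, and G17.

G1 = I2 AND I3 = 0 AND 1 = 0
G2 = I1 NAND G1 = 1 NAND 0 = 1
G3 = G1 NOR G2 = 0 NOR 1 = 0
G4 = G3 AND I0 = 0 AND 0 = 0
G5 = I0 XOR G3 = 0 XOR 0 = 0
G6 = G4 AND G3 = 0 AND 0 = 0
G8 = G4 NOR G5 = 0 NOR 0 = 1
G9 = G5 AND G6 = 0 AND 0 = 0
G10 = G9 OR G8 = 0 OR 1 = 1
G11 = I3 NOR G3 = 1 NOR 0 = 0
G12 = G10 XOR G5 = 1 XOR 0 = 1
G13 = G5 OR G8 = 0 OR 1 = 1
G16 = G13 XOR G12 = 1 XOR 1 = 0
G17 = NOT G3 = NOT 0 = 1

G11 = 0  G16 = 0  G17 = 1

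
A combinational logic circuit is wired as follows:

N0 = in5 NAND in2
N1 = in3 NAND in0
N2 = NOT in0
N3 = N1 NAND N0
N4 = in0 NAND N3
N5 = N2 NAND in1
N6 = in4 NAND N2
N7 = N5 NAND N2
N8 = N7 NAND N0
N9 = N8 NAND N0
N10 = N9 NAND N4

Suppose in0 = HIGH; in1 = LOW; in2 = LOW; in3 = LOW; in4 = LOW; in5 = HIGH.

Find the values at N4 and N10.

N0 = in5 NAND in2 = HIGH NAND LOW = HIGH
N1 = in3 NAND in0 = LOW NAND HIGH = HIGH
N2 = NOT in0 = NOT HIGH = LOW
N3 = N1 NAND N0 = HIGH NAND HIGH = LOW
N4 = in0 NAND N3 = HIGH NAND LOW = HIGH
N5 = N2 NAND in1 = LOW NAND LOW = HIGH
N7 = N5 NAND N2 = HIGH NAND LOW = HIGH
N8 = N7 NAND N0 = HIGH NAND HIGH = LOW
N9 = N8 NAND N0 = LOW NAND HIGH = HIGH
N10 = N9 NAND N4 = HIGH NAND HIGH = LOW

N4 = HIGH; N10 = LOW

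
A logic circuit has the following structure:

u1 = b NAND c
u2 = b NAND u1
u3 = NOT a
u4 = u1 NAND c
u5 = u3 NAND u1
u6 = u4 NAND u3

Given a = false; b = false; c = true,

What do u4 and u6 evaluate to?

u1 = b NAND c = false NAND true = true
u3 = NOT a = NOT false = true
u4 = u1 NAND c = true NAND true = false
u6 = u4 NAND u3 = false NAND true = true

u4 = false; u6 = true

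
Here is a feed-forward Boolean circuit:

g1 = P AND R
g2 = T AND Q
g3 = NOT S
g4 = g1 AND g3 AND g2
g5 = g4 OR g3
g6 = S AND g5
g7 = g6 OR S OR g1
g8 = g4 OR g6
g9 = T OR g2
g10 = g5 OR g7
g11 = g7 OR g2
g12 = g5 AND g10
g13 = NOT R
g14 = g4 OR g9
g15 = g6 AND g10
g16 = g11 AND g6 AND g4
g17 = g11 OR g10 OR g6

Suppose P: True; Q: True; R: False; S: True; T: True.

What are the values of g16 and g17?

g16 = False; g17 = True

g1 = P AND R = True AND False = False
g2 = T AND Q = True AND True = True
g3 = NOT S = NOT True = False
g4 = g1 AND g3 AND g2 = False AND False AND True = False
g5 = g4 OR g3 = False OR False = False
g6 = S AND g5 = True AND False = False
g7 = g6 OR S OR g1 = False OR True OR False = True
g10 = g5 OR g7 = False OR True = True
g11 = g7 OR g2 = True OR True = True
g16 = g11 AND g6 AND g4 = True AND False AND False = False
g17 = g11 OR g10 OR g6 = True OR True OR False = True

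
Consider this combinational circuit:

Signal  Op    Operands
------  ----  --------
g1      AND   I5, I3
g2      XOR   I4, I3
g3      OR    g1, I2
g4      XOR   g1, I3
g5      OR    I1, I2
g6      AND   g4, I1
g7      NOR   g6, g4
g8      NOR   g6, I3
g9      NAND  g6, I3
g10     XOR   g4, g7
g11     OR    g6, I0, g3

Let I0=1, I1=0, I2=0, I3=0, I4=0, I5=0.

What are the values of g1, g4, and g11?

g1 = 0  g4 = 0  g11 = 1

g1 = I5 AND I3 = 0 AND 0 = 0
g3 = g1 OR I2 = 0 OR 0 = 0
g4 = g1 XOR I3 = 0 XOR 0 = 0
g6 = g4 AND I1 = 0 AND 0 = 0
g11 = g6 OR I0 OR g3 = 0 OR 1 OR 0 = 1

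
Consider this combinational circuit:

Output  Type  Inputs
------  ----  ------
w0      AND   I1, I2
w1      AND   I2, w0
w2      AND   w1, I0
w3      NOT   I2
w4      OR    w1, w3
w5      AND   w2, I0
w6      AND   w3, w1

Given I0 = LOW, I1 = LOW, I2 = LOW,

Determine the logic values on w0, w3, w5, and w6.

w0 = LOW  w3 = HIGH  w5 = LOW  w6 = LOW

w0 = I1 AND I2 = LOW AND LOW = LOW
w1 = I2 AND w0 = LOW AND LOW = LOW
w2 = w1 AND I0 = LOW AND LOW = LOW
w3 = NOT I2 = NOT LOW = HIGH
w5 = w2 AND I0 = LOW AND LOW = LOW
w6 = w3 AND w1 = HIGH AND LOW = LOW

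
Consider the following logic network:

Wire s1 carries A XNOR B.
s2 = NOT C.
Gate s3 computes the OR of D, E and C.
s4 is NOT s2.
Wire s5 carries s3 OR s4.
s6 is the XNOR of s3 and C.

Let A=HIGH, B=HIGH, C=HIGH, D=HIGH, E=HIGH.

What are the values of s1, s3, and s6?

s1 = A XNOR B = HIGH XNOR HIGH = HIGH
s3 = D OR E OR C = HIGH OR HIGH OR HIGH = HIGH
s6 = s3 XNOR C = HIGH XNOR HIGH = HIGH

s1 = HIGH, s3 = HIGH, s6 = HIGH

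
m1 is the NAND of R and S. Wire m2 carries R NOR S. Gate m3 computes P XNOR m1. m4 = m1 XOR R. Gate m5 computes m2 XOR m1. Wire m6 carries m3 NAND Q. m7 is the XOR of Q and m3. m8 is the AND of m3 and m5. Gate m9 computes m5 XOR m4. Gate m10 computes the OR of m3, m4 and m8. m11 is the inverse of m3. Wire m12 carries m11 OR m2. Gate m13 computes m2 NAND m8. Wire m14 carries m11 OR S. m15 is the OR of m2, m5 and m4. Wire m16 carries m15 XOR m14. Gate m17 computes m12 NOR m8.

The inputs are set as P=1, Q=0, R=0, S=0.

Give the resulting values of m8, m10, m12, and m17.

m1 = R NAND S = 0 NAND 0 = 1
m2 = R NOR S = 0 NOR 0 = 1
m3 = P XNOR m1 = 1 XNOR 1 = 1
m4 = m1 XOR R = 1 XOR 0 = 1
m5 = m2 XOR m1 = 1 XOR 1 = 0
m8 = m3 AND m5 = 1 AND 0 = 0
m10 = m3 OR m4 OR m8 = 1 OR 1 OR 0 = 1
m11 = NOT m3 = NOT 1 = 0
m12 = m11 OR m2 = 0 OR 1 = 1
m17 = m12 NOR m8 = 1 NOR 0 = 0

m8 = 0; m10 = 1; m12 = 1; m17 = 0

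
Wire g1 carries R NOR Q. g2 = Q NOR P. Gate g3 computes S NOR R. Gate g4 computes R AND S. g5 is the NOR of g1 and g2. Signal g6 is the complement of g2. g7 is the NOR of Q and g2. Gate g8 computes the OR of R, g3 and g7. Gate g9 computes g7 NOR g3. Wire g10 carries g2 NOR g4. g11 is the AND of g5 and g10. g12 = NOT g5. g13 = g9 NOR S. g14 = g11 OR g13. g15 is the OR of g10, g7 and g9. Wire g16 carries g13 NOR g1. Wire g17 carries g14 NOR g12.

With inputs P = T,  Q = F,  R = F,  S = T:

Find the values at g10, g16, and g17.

g10 = T  g16 = F  g17 = F

g1 = R NOR Q = F NOR F = T
g2 = Q NOR P = F NOR T = F
g3 = S NOR R = T NOR F = F
g4 = R AND S = F AND T = F
g5 = g1 NOR g2 = T NOR F = F
g7 = Q NOR g2 = F NOR F = T
g9 = g7 NOR g3 = T NOR F = F
g10 = g2 NOR g4 = F NOR F = T
g11 = g5 AND g10 = F AND T = F
g12 = NOT g5 = NOT F = T
g13 = g9 NOR S = F NOR T = F
g14 = g11 OR g13 = F OR F = F
g16 = g13 NOR g1 = F NOR T = F
g17 = g14 NOR g12 = F NOR T = F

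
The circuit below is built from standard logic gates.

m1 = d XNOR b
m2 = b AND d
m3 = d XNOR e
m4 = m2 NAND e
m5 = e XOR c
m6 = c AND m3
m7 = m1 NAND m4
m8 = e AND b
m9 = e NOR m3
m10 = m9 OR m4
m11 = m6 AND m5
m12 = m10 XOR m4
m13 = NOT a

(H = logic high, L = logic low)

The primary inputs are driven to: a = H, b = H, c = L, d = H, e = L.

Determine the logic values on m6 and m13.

m6 = L, m13 = L

m3 = d XNOR e = H XNOR L = L
m6 = c AND m3 = L AND L = L
m13 = NOT a = NOT H = L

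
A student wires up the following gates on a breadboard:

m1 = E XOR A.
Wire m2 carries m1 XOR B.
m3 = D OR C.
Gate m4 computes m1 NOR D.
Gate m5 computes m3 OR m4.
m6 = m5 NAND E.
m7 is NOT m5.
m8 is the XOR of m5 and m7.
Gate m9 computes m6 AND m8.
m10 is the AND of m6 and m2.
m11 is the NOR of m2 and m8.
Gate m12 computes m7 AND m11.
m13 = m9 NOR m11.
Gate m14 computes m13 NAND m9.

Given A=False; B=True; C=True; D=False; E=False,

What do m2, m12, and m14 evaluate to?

m2 = True; m12 = False; m14 = True

m1 = E XOR A = False XOR False = False
m2 = m1 XOR B = False XOR True = True
m3 = D OR C = False OR True = True
m4 = m1 NOR D = False NOR False = True
m5 = m3 OR m4 = True OR True = True
m6 = m5 NAND E = True NAND False = True
m7 = NOT m5 = NOT True = False
m8 = m5 XOR m7 = True XOR False = True
m9 = m6 AND m8 = True AND True = True
m11 = m2 NOR m8 = True NOR True = False
m12 = m7 AND m11 = False AND False = False
m13 = m9 NOR m11 = True NOR False = False
m14 = m13 NAND m9 = False NAND True = True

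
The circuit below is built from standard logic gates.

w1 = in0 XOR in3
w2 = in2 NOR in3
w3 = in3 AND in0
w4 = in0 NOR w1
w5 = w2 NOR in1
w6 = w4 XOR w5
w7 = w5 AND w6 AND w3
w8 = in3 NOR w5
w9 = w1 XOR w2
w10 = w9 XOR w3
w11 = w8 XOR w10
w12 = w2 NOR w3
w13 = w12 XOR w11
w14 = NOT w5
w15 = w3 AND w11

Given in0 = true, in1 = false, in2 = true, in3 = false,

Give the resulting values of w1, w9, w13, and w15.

w1 = in0 XOR in3 = true XOR false = true
w2 = in2 NOR in3 = true NOR false = false
w3 = in3 AND in0 = false AND true = false
w5 = w2 NOR in1 = false NOR false = true
w8 = in3 NOR w5 = false NOR true = false
w9 = w1 XOR w2 = true XOR false = true
w10 = w9 XOR w3 = true XOR false = true
w11 = w8 XOR w10 = false XOR true = true
w12 = w2 NOR w3 = false NOR false = true
w13 = w12 XOR w11 = true XOR true = false
w15 = w3 AND w11 = false AND true = false

w1 = true; w9 = true; w13 = false; w15 = false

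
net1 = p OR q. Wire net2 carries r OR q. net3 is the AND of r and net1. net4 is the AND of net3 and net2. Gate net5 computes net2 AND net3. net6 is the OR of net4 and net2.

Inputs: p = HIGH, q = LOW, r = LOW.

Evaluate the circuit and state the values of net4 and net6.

net1 = p OR q = HIGH OR LOW = HIGH
net2 = r OR q = LOW OR LOW = LOW
net3 = r AND net1 = LOW AND HIGH = LOW
net4 = net3 AND net2 = LOW AND LOW = LOW
net6 = net4 OR net2 = LOW OR LOW = LOW

net4 = LOW; net6 = LOW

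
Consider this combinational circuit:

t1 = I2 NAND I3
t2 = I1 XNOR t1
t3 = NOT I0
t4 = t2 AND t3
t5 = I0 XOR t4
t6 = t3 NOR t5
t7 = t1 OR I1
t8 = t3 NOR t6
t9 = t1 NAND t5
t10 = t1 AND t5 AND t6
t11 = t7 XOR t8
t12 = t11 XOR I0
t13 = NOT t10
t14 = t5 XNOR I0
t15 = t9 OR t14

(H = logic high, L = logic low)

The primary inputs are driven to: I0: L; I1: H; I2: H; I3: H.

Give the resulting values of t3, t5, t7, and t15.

t3 = H, t5 = L, t7 = H, t15 = H

t1 = I2 NAND I3 = H NAND H = L
t2 = I1 XNOR t1 = H XNOR L = L
t3 = NOT I0 = NOT L = H
t4 = t2 AND t3 = L AND H = L
t5 = I0 XOR t4 = L XOR L = L
t7 = t1 OR I1 = L OR H = H
t9 = t1 NAND t5 = L NAND L = H
t14 = t5 XNOR I0 = L XNOR L = H
t15 = t9 OR t14 = H OR H = H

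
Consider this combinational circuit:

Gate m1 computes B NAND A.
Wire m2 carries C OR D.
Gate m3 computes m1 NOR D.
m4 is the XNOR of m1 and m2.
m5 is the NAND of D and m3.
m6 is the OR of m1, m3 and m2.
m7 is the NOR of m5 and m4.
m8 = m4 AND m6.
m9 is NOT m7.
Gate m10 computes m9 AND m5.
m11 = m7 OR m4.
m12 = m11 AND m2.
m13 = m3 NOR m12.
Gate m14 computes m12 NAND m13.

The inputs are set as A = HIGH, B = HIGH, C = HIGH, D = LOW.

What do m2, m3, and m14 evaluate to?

m2 = HIGH, m3 = HIGH, m14 = HIGH

m1 = B NAND A = HIGH NAND HIGH = LOW
m2 = C OR D = HIGH OR LOW = HIGH
m3 = m1 NOR D = LOW NOR LOW = HIGH
m4 = m1 XNOR m2 = LOW XNOR HIGH = LOW
m5 = D NAND m3 = LOW NAND HIGH = HIGH
m7 = m5 NOR m4 = HIGH NOR LOW = LOW
m11 = m7 OR m4 = LOW OR LOW = LOW
m12 = m11 AND m2 = LOW AND HIGH = LOW
m13 = m3 NOR m12 = HIGH NOR LOW = LOW
m14 = m12 NAND m13 = LOW NAND LOW = HIGH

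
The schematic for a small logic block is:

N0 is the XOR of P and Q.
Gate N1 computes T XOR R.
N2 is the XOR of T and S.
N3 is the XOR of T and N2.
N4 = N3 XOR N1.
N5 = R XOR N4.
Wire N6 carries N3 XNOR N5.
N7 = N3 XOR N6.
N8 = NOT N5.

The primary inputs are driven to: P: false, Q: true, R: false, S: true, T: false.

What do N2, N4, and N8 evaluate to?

N2 = true  N4 = true  N8 = false

N1 = T XOR R = false XOR false = false
N2 = T XOR S = false XOR true = true
N3 = T XOR N2 = false XOR true = true
N4 = N3 XOR N1 = true XOR false = true
N5 = R XOR N4 = false XOR true = true
N8 = NOT N5 = NOT true = false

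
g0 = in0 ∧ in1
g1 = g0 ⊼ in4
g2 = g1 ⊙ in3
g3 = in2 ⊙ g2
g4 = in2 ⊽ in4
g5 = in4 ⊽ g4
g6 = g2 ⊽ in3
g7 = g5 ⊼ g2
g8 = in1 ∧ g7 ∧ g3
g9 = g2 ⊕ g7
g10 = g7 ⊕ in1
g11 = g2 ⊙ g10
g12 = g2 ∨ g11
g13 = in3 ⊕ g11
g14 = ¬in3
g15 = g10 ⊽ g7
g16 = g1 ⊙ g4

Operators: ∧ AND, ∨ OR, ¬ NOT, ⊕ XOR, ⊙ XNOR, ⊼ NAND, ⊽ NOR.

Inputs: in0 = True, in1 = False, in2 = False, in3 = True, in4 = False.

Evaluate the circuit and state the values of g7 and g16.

g7 = True  g16 = True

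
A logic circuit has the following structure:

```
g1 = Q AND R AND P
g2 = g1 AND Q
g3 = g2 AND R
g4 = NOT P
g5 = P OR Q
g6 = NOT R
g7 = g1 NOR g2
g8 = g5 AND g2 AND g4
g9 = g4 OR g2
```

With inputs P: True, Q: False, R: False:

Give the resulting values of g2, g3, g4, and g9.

g2 = False  g3 = False  g4 = False  g9 = False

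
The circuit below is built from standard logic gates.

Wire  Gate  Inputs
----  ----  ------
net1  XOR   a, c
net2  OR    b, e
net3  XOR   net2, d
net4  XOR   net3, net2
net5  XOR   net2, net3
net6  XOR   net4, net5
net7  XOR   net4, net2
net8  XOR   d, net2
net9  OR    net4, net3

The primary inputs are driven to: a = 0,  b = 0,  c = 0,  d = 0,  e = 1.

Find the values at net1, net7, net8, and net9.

net1 = 0, net7 = 1, net8 = 1, net9 = 1

net1 = a XOR c = 0 XOR 0 = 0
net2 = b OR e = 0 OR 1 = 1
net3 = net2 XOR d = 1 XOR 0 = 1
net4 = net3 XOR net2 = 1 XOR 1 = 0
net7 = net4 XOR net2 = 0 XOR 1 = 1
net8 = d XOR net2 = 0 XOR 1 = 1
net9 = net4 OR net3 = 0 OR 1 = 1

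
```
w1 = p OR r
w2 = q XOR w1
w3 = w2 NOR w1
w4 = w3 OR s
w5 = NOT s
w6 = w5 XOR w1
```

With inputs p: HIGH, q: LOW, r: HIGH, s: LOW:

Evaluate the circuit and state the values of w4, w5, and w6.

w4 = LOW, w5 = HIGH, w6 = LOW

w1 = p OR r = HIGH OR HIGH = HIGH
w2 = q XOR w1 = LOW XOR HIGH = HIGH
w3 = w2 NOR w1 = HIGH NOR HIGH = LOW
w4 = w3 OR s = LOW OR LOW = LOW
w5 = NOT s = NOT LOW = HIGH
w6 = w5 XOR w1 = HIGH XOR HIGH = LOW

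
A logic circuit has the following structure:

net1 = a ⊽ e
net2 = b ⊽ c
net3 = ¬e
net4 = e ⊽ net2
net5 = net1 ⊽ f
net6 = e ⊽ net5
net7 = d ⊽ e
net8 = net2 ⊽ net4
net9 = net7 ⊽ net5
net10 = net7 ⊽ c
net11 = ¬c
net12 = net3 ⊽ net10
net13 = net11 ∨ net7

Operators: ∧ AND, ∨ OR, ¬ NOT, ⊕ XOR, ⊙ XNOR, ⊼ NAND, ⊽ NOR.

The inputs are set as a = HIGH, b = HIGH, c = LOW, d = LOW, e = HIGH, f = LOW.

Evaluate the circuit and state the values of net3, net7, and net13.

net3 = NOT e = NOT HIGH = LOW
net7 = d NOR e = LOW NOR HIGH = LOW
net11 = NOT c = NOT LOW = HIGH
net13 = net11 OR net7 = HIGH OR LOW = HIGH

net3 = LOW, net7 = LOW, net13 = HIGH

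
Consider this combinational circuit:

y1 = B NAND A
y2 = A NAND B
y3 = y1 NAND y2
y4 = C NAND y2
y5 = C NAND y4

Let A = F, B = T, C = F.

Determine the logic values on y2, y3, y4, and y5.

y1 = B NAND A = T NAND F = T
y2 = A NAND B = F NAND T = T
y3 = y1 NAND y2 = T NAND T = F
y4 = C NAND y2 = F NAND T = T
y5 = C NAND y4 = F NAND T = T

y2 = T, y3 = F, y4 = T, y5 = T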